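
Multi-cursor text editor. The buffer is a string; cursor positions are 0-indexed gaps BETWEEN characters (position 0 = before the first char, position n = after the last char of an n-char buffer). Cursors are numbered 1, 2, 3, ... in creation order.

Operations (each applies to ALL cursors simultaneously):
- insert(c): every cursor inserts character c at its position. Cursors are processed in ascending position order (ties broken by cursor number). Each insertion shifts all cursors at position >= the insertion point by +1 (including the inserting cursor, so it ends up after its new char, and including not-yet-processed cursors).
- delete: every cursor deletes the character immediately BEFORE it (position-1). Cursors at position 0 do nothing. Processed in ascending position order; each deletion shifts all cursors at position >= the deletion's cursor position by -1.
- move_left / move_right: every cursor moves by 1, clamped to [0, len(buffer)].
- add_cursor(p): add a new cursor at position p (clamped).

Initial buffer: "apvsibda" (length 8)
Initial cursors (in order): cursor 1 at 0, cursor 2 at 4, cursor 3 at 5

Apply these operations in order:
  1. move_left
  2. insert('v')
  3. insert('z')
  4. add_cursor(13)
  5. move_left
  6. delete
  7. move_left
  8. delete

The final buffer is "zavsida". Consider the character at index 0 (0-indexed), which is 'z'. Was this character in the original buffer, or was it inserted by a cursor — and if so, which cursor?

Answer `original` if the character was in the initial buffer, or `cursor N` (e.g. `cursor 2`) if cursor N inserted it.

After op 1 (move_left): buffer="apvsibda" (len 8), cursors c1@0 c2@3 c3@4, authorship ........
After op 2 (insert('v')): buffer="vapvvsvibda" (len 11), cursors c1@1 c2@5 c3@7, authorship 1...2.3....
After op 3 (insert('z')): buffer="vzapvvzsvzibda" (len 14), cursors c1@2 c2@7 c3@10, authorship 11...22.33....
After op 4 (add_cursor(13)): buffer="vzapvvzsvzibda" (len 14), cursors c1@2 c2@7 c3@10 c4@13, authorship 11...22.33....
After op 5 (move_left): buffer="vzapvvzsvzibda" (len 14), cursors c1@1 c2@6 c3@9 c4@12, authorship 11...22.33....
After op 6 (delete): buffer="zapvzszida" (len 10), cursors c1@0 c2@4 c3@6 c4@8, authorship 1...2.3...
After op 7 (move_left): buffer="zapvzszida" (len 10), cursors c1@0 c2@3 c3@5 c4@7, authorship 1...2.3...
After op 8 (delete): buffer="zavsida" (len 7), cursors c1@0 c2@2 c3@3 c4@4, authorship 1......
Authorship (.=original, N=cursor N): 1 . . . . . .
Index 0: author = 1

Answer: cursor 1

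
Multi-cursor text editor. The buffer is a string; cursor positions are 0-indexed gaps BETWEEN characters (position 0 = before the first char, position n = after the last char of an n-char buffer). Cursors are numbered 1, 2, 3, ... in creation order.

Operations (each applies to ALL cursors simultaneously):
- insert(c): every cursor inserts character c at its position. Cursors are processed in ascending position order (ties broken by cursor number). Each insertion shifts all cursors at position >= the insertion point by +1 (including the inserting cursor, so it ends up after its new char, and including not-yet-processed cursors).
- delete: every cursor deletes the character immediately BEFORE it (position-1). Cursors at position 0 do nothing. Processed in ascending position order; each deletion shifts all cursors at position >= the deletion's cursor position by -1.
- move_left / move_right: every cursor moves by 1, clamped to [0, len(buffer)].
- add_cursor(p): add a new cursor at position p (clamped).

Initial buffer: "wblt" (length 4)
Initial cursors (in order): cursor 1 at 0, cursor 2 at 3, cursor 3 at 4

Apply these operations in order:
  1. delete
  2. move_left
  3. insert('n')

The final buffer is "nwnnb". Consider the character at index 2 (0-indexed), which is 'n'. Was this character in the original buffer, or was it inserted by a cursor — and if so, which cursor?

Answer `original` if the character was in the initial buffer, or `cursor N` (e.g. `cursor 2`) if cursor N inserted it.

Answer: cursor 2

Derivation:
After op 1 (delete): buffer="wb" (len 2), cursors c1@0 c2@2 c3@2, authorship ..
After op 2 (move_left): buffer="wb" (len 2), cursors c1@0 c2@1 c3@1, authorship ..
After op 3 (insert('n')): buffer="nwnnb" (len 5), cursors c1@1 c2@4 c3@4, authorship 1.23.
Authorship (.=original, N=cursor N): 1 . 2 3 .
Index 2: author = 2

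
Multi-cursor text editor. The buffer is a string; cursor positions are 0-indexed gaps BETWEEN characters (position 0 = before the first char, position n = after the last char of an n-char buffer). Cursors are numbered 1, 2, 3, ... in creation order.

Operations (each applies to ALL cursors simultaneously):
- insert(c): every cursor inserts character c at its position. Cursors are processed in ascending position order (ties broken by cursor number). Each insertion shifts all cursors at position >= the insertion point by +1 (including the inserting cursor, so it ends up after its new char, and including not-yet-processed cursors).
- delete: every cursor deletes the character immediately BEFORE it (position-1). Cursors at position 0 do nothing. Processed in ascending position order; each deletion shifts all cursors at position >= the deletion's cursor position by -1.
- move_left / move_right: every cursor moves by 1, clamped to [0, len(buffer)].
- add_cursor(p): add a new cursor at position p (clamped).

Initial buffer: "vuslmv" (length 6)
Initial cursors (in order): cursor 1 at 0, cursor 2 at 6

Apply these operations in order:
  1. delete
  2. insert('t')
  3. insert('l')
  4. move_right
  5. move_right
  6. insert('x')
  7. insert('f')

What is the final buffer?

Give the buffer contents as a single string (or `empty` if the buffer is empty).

After op 1 (delete): buffer="vuslm" (len 5), cursors c1@0 c2@5, authorship .....
After op 2 (insert('t')): buffer="tvuslmt" (len 7), cursors c1@1 c2@7, authorship 1.....2
After op 3 (insert('l')): buffer="tlvuslmtl" (len 9), cursors c1@2 c2@9, authorship 11.....22
After op 4 (move_right): buffer="tlvuslmtl" (len 9), cursors c1@3 c2@9, authorship 11.....22
After op 5 (move_right): buffer="tlvuslmtl" (len 9), cursors c1@4 c2@9, authorship 11.....22
After op 6 (insert('x')): buffer="tlvuxslmtlx" (len 11), cursors c1@5 c2@11, authorship 11..1...222
After op 7 (insert('f')): buffer="tlvuxfslmtlxf" (len 13), cursors c1@6 c2@13, authorship 11..11...2222

Answer: tlvuxfslmtlxf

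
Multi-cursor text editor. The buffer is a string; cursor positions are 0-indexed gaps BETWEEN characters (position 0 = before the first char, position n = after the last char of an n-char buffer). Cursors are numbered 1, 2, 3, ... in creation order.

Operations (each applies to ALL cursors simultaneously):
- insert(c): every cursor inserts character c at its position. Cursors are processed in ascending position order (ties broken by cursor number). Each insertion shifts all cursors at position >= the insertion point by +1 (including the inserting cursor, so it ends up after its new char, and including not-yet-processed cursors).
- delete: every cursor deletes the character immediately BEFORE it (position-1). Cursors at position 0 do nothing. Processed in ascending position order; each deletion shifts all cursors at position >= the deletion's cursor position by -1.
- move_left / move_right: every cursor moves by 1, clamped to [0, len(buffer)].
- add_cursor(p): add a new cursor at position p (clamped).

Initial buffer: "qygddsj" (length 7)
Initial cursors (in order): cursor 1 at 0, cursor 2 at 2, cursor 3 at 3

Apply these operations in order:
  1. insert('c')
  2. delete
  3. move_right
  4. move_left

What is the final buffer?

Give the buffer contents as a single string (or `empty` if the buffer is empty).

Answer: qygddsj

Derivation:
After op 1 (insert('c')): buffer="cqycgcddsj" (len 10), cursors c1@1 c2@4 c3@6, authorship 1..2.3....
After op 2 (delete): buffer="qygddsj" (len 7), cursors c1@0 c2@2 c3@3, authorship .......
After op 3 (move_right): buffer="qygddsj" (len 7), cursors c1@1 c2@3 c3@4, authorship .......
After op 4 (move_left): buffer="qygddsj" (len 7), cursors c1@0 c2@2 c3@3, authorship .......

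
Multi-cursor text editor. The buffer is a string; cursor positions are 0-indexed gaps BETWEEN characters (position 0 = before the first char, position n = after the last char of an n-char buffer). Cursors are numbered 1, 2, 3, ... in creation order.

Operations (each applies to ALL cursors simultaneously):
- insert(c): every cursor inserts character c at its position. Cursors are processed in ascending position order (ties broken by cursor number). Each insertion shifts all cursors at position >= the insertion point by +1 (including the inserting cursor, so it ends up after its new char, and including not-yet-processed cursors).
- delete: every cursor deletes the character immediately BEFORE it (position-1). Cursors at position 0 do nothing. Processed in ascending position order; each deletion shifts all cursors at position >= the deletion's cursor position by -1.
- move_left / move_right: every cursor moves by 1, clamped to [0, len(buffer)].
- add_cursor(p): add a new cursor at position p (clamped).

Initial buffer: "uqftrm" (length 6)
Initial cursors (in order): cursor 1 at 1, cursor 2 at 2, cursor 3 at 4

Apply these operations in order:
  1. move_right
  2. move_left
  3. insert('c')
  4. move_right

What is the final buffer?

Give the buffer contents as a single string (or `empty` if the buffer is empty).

After op 1 (move_right): buffer="uqftrm" (len 6), cursors c1@2 c2@3 c3@5, authorship ......
After op 2 (move_left): buffer="uqftrm" (len 6), cursors c1@1 c2@2 c3@4, authorship ......
After op 3 (insert('c')): buffer="ucqcftcrm" (len 9), cursors c1@2 c2@4 c3@7, authorship .1.2..3..
After op 4 (move_right): buffer="ucqcftcrm" (len 9), cursors c1@3 c2@5 c3@8, authorship .1.2..3..

Answer: ucqcftcrm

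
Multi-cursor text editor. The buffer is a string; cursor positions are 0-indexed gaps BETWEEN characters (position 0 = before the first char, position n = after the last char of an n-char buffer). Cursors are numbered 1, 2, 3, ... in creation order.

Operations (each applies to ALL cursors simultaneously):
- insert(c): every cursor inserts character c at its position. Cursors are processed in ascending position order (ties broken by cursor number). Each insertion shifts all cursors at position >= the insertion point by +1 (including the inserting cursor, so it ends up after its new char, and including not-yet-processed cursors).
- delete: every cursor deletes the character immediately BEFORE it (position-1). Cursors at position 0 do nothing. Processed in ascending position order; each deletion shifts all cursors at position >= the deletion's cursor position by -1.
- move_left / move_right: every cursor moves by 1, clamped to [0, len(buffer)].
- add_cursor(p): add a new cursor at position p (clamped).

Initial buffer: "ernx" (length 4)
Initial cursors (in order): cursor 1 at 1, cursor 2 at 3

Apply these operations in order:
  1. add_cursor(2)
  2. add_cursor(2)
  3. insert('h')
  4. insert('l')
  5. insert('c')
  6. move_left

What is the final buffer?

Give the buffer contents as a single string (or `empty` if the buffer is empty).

Answer: ehlcrhhllccnhlcx

Derivation:
After op 1 (add_cursor(2)): buffer="ernx" (len 4), cursors c1@1 c3@2 c2@3, authorship ....
After op 2 (add_cursor(2)): buffer="ernx" (len 4), cursors c1@1 c3@2 c4@2 c2@3, authorship ....
After op 3 (insert('h')): buffer="ehrhhnhx" (len 8), cursors c1@2 c3@5 c4@5 c2@7, authorship .1.34.2.
After op 4 (insert('l')): buffer="ehlrhhllnhlx" (len 12), cursors c1@3 c3@8 c4@8 c2@11, authorship .11.3434.22.
After op 5 (insert('c')): buffer="ehlcrhhllccnhlcx" (len 16), cursors c1@4 c3@11 c4@11 c2@15, authorship .111.343434.222.
After op 6 (move_left): buffer="ehlcrhhllccnhlcx" (len 16), cursors c1@3 c3@10 c4@10 c2@14, authorship .111.343434.222.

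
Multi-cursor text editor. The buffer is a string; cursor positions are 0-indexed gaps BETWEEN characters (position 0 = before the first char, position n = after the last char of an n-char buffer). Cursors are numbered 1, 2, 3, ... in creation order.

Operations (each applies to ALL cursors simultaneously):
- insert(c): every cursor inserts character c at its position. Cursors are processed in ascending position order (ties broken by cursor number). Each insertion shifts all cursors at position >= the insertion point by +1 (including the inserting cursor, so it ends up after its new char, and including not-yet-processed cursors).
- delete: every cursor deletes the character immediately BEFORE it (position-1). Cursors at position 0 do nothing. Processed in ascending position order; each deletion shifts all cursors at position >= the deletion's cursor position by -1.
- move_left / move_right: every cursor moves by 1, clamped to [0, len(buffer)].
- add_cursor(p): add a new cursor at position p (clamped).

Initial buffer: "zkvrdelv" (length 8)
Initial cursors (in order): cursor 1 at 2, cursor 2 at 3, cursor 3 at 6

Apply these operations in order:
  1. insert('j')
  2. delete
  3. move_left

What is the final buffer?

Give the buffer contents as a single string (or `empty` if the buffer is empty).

Answer: zkvrdelv

Derivation:
After op 1 (insert('j')): buffer="zkjvjrdejlv" (len 11), cursors c1@3 c2@5 c3@9, authorship ..1.2...3..
After op 2 (delete): buffer="zkvrdelv" (len 8), cursors c1@2 c2@3 c3@6, authorship ........
After op 3 (move_left): buffer="zkvrdelv" (len 8), cursors c1@1 c2@2 c3@5, authorship ........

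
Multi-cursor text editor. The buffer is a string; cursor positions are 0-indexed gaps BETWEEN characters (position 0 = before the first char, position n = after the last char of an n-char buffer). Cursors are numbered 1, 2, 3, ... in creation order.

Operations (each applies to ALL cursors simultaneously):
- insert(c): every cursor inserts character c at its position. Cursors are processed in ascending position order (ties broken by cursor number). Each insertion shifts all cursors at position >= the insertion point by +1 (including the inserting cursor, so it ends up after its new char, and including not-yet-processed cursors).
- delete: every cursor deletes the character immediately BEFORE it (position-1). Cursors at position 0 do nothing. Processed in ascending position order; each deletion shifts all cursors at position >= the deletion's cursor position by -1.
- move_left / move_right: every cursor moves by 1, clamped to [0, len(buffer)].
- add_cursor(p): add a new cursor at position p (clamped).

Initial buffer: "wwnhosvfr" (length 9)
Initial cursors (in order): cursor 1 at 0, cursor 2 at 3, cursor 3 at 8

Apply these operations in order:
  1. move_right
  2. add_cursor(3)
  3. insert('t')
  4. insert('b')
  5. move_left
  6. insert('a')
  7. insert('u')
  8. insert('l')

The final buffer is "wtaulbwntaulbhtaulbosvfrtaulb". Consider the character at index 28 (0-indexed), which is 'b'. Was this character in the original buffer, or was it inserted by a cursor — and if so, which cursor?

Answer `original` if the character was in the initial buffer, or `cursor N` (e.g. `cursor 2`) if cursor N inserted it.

After op 1 (move_right): buffer="wwnhosvfr" (len 9), cursors c1@1 c2@4 c3@9, authorship .........
After op 2 (add_cursor(3)): buffer="wwnhosvfr" (len 9), cursors c1@1 c4@3 c2@4 c3@9, authorship .........
After op 3 (insert('t')): buffer="wtwnthtosvfrt" (len 13), cursors c1@2 c4@5 c2@7 c3@13, authorship .1..4.2.....3
After op 4 (insert('b')): buffer="wtbwntbhtbosvfrtb" (len 17), cursors c1@3 c4@7 c2@10 c3@17, authorship .11..44.22.....33
After op 5 (move_left): buffer="wtbwntbhtbosvfrtb" (len 17), cursors c1@2 c4@6 c2@9 c3@16, authorship .11..44.22.....33
After op 6 (insert('a')): buffer="wtabwntabhtabosvfrtab" (len 21), cursors c1@3 c4@8 c2@12 c3@20, authorship .111..444.222.....333
After op 7 (insert('u')): buffer="wtaubwntaubhtaubosvfrtaub" (len 25), cursors c1@4 c4@10 c2@15 c3@24, authorship .1111..4444.2222.....3333
After op 8 (insert('l')): buffer="wtaulbwntaulbhtaulbosvfrtaulb" (len 29), cursors c1@5 c4@12 c2@18 c3@28, authorship .11111..44444.22222.....33333
Authorship (.=original, N=cursor N): . 1 1 1 1 1 . . 4 4 4 4 4 . 2 2 2 2 2 . . . . . 3 3 3 3 3
Index 28: author = 3

Answer: cursor 3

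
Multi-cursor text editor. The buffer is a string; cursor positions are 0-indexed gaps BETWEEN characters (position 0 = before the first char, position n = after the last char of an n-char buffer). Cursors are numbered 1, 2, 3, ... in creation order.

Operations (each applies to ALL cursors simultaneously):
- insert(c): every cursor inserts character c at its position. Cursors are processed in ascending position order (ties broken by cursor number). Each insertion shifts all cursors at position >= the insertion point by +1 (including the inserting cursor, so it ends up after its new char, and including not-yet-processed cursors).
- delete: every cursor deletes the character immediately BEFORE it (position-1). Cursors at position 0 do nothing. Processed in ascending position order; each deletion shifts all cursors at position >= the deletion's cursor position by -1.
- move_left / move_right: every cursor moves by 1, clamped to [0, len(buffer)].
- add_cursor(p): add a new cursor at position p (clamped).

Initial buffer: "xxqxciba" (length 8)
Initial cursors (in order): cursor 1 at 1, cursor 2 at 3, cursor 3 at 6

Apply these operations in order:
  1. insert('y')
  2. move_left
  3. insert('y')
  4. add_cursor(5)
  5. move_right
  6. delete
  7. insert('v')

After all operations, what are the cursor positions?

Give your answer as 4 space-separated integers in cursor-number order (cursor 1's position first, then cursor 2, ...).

Answer: 3 7 12 7

Derivation:
After op 1 (insert('y')): buffer="xyxqyxciyba" (len 11), cursors c1@2 c2@5 c3@9, authorship .1..2...3..
After op 2 (move_left): buffer="xyxqyxciyba" (len 11), cursors c1@1 c2@4 c3@8, authorship .1..2...3..
After op 3 (insert('y')): buffer="xyyxqyyxciyyba" (len 14), cursors c1@2 c2@6 c3@11, authorship .11..22...33..
After op 4 (add_cursor(5)): buffer="xyyxqyyxciyyba" (len 14), cursors c1@2 c4@5 c2@6 c3@11, authorship .11..22...33..
After op 5 (move_right): buffer="xyyxqyyxciyyba" (len 14), cursors c1@3 c4@6 c2@7 c3@12, authorship .11..22...33..
After op 6 (delete): buffer="xyxqxciyba" (len 10), cursors c1@2 c2@4 c4@4 c3@8, authorship .1.....3..
After op 7 (insert('v')): buffer="xyvxqvvxciyvba" (len 14), cursors c1@3 c2@7 c4@7 c3@12, authorship .11..24...33..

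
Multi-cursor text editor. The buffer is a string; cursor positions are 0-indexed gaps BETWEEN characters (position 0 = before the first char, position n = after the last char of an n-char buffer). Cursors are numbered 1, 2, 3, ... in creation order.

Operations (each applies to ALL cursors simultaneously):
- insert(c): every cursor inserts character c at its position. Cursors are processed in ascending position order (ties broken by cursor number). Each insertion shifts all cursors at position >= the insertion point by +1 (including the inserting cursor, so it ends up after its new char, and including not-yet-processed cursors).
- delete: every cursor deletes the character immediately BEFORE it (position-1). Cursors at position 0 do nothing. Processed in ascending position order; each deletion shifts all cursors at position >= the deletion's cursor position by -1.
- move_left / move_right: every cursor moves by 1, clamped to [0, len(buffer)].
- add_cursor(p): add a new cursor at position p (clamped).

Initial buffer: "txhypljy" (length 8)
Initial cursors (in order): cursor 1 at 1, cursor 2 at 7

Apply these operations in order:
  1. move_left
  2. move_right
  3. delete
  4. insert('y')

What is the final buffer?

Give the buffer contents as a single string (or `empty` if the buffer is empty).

After op 1 (move_left): buffer="txhypljy" (len 8), cursors c1@0 c2@6, authorship ........
After op 2 (move_right): buffer="txhypljy" (len 8), cursors c1@1 c2@7, authorship ........
After op 3 (delete): buffer="xhyply" (len 6), cursors c1@0 c2@5, authorship ......
After op 4 (insert('y')): buffer="yxhyplyy" (len 8), cursors c1@1 c2@7, authorship 1.....2.

Answer: yxhyplyy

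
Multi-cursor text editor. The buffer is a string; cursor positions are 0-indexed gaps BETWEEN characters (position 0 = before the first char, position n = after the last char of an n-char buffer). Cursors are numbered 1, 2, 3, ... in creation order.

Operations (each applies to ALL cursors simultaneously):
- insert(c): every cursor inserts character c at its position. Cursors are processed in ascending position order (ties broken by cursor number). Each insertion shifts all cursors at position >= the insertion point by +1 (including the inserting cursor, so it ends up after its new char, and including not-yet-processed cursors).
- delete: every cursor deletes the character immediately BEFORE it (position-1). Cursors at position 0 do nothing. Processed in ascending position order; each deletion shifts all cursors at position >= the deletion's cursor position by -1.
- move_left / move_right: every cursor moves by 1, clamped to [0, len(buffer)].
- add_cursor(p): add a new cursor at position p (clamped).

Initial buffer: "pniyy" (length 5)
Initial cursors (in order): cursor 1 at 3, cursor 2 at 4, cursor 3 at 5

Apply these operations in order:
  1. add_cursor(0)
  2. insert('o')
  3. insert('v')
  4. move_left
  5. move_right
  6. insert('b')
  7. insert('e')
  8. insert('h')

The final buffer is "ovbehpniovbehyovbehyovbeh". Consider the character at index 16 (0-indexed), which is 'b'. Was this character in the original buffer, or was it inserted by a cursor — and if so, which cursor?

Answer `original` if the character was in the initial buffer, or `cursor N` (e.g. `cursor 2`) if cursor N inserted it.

After op 1 (add_cursor(0)): buffer="pniyy" (len 5), cursors c4@0 c1@3 c2@4 c3@5, authorship .....
After op 2 (insert('o')): buffer="opnioyoyo" (len 9), cursors c4@1 c1@5 c2@7 c3@9, authorship 4...1.2.3
After op 3 (insert('v')): buffer="ovpniovyovyov" (len 13), cursors c4@2 c1@7 c2@10 c3@13, authorship 44...11.22.33
After op 4 (move_left): buffer="ovpniovyovyov" (len 13), cursors c4@1 c1@6 c2@9 c3@12, authorship 44...11.22.33
After op 5 (move_right): buffer="ovpniovyovyov" (len 13), cursors c4@2 c1@7 c2@10 c3@13, authorship 44...11.22.33
After op 6 (insert('b')): buffer="ovbpniovbyovbyovb" (len 17), cursors c4@3 c1@9 c2@13 c3@17, authorship 444...111.222.333
After op 7 (insert('e')): buffer="ovbepniovbeyovbeyovbe" (len 21), cursors c4@4 c1@11 c2@16 c3@21, authorship 4444...1111.2222.3333
After op 8 (insert('h')): buffer="ovbehpniovbehyovbehyovbeh" (len 25), cursors c4@5 c1@13 c2@19 c3@25, authorship 44444...11111.22222.33333
Authorship (.=original, N=cursor N): 4 4 4 4 4 . . . 1 1 1 1 1 . 2 2 2 2 2 . 3 3 3 3 3
Index 16: author = 2

Answer: cursor 2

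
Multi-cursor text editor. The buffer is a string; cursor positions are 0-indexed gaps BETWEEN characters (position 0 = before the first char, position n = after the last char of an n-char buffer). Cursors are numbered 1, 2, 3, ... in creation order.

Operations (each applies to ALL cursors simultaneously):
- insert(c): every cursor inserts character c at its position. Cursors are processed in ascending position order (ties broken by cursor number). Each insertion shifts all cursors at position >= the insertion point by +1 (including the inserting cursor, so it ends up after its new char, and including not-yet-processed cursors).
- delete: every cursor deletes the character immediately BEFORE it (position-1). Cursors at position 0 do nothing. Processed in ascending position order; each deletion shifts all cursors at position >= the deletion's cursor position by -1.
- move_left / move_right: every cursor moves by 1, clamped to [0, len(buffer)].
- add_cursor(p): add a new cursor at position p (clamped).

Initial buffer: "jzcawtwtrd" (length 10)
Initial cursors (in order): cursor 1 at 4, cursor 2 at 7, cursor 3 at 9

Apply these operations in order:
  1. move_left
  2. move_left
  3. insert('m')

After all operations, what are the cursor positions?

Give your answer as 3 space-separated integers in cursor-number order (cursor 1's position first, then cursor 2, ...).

Answer: 3 7 10

Derivation:
After op 1 (move_left): buffer="jzcawtwtrd" (len 10), cursors c1@3 c2@6 c3@8, authorship ..........
After op 2 (move_left): buffer="jzcawtwtrd" (len 10), cursors c1@2 c2@5 c3@7, authorship ..........
After op 3 (insert('m')): buffer="jzmcawmtwmtrd" (len 13), cursors c1@3 c2@7 c3@10, authorship ..1...2..3...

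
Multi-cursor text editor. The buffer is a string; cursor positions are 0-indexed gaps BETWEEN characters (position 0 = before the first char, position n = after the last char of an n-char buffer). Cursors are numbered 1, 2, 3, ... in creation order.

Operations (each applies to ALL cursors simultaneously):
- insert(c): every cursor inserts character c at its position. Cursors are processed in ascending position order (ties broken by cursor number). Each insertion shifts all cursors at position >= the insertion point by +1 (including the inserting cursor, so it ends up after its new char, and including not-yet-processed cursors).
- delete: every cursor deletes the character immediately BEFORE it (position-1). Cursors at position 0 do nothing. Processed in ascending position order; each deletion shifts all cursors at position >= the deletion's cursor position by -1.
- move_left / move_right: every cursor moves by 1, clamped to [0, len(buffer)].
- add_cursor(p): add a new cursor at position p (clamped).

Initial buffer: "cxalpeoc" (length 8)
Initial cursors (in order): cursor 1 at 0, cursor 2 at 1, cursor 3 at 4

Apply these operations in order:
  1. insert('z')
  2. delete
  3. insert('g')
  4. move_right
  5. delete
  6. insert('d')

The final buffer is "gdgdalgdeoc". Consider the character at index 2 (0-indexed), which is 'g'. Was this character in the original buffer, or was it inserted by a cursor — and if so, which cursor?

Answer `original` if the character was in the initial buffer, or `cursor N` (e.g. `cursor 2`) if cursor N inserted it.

Answer: cursor 2

Derivation:
After op 1 (insert('z')): buffer="zczxalzpeoc" (len 11), cursors c1@1 c2@3 c3@7, authorship 1.2...3....
After op 2 (delete): buffer="cxalpeoc" (len 8), cursors c1@0 c2@1 c3@4, authorship ........
After op 3 (insert('g')): buffer="gcgxalgpeoc" (len 11), cursors c1@1 c2@3 c3@7, authorship 1.2...3....
After op 4 (move_right): buffer="gcgxalgpeoc" (len 11), cursors c1@2 c2@4 c3@8, authorship 1.2...3....
After op 5 (delete): buffer="ggalgeoc" (len 8), cursors c1@1 c2@2 c3@5, authorship 12..3...
After op 6 (insert('d')): buffer="gdgdalgdeoc" (len 11), cursors c1@2 c2@4 c3@8, authorship 1122..33...
Authorship (.=original, N=cursor N): 1 1 2 2 . . 3 3 . . .
Index 2: author = 2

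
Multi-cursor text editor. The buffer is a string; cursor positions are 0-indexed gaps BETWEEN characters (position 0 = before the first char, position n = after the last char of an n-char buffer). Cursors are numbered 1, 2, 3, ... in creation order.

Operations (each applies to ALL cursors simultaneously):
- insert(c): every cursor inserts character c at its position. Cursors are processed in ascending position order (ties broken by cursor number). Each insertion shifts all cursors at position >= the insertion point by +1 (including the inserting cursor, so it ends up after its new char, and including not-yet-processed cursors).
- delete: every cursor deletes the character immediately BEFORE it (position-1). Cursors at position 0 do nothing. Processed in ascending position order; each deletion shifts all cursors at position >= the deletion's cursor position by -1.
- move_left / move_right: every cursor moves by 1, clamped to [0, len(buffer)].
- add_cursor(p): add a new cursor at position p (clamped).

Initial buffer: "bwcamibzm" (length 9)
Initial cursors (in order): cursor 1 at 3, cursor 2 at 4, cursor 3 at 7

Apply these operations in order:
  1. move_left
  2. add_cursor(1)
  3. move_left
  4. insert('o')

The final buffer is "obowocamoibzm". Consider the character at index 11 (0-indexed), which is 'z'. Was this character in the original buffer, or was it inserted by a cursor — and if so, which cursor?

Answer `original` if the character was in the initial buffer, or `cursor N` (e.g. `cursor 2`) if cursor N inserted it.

Answer: original

Derivation:
After op 1 (move_left): buffer="bwcamibzm" (len 9), cursors c1@2 c2@3 c3@6, authorship .........
After op 2 (add_cursor(1)): buffer="bwcamibzm" (len 9), cursors c4@1 c1@2 c2@3 c3@6, authorship .........
After op 3 (move_left): buffer="bwcamibzm" (len 9), cursors c4@0 c1@1 c2@2 c3@5, authorship .........
After op 4 (insert('o')): buffer="obowocamoibzm" (len 13), cursors c4@1 c1@3 c2@5 c3@9, authorship 4.1.2...3....
Authorship (.=original, N=cursor N): 4 . 1 . 2 . . . 3 . . . .
Index 11: author = original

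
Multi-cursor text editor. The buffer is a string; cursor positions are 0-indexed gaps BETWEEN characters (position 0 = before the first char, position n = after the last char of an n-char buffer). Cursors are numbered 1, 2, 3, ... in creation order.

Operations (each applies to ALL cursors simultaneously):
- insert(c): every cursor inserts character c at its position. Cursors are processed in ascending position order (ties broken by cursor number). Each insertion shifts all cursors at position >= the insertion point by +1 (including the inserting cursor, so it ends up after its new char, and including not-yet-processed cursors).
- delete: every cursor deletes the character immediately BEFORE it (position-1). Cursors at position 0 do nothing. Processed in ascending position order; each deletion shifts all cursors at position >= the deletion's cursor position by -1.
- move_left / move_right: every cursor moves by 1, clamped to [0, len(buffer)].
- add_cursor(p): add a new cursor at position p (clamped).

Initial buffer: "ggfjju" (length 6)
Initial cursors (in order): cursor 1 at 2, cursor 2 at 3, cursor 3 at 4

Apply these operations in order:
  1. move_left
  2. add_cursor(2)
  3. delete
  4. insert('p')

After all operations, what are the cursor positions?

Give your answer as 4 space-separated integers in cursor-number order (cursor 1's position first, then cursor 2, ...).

Answer: 4 4 4 4

Derivation:
After op 1 (move_left): buffer="ggfjju" (len 6), cursors c1@1 c2@2 c3@3, authorship ......
After op 2 (add_cursor(2)): buffer="ggfjju" (len 6), cursors c1@1 c2@2 c4@2 c3@3, authorship ......
After op 3 (delete): buffer="jju" (len 3), cursors c1@0 c2@0 c3@0 c4@0, authorship ...
After op 4 (insert('p')): buffer="ppppjju" (len 7), cursors c1@4 c2@4 c3@4 c4@4, authorship 1234...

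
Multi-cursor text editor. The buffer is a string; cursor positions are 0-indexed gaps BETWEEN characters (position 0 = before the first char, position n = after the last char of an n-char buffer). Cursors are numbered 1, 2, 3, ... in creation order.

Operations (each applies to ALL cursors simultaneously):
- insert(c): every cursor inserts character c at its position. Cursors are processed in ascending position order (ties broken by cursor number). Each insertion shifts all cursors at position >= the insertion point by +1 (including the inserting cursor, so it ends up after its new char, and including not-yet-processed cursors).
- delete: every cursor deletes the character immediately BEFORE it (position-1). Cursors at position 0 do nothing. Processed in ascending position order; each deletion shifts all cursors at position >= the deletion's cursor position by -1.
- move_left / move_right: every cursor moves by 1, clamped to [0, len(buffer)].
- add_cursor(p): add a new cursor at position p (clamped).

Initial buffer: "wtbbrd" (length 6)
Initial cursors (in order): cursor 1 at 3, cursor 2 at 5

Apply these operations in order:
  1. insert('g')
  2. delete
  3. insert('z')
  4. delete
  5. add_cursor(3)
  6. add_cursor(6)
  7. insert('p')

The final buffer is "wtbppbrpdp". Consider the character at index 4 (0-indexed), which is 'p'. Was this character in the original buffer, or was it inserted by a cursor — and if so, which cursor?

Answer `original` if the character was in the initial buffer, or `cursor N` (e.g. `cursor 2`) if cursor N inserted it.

After op 1 (insert('g')): buffer="wtbgbrgd" (len 8), cursors c1@4 c2@7, authorship ...1..2.
After op 2 (delete): buffer="wtbbrd" (len 6), cursors c1@3 c2@5, authorship ......
After op 3 (insert('z')): buffer="wtbzbrzd" (len 8), cursors c1@4 c2@7, authorship ...1..2.
After op 4 (delete): buffer="wtbbrd" (len 6), cursors c1@3 c2@5, authorship ......
After op 5 (add_cursor(3)): buffer="wtbbrd" (len 6), cursors c1@3 c3@3 c2@5, authorship ......
After op 6 (add_cursor(6)): buffer="wtbbrd" (len 6), cursors c1@3 c3@3 c2@5 c4@6, authorship ......
After op 7 (insert('p')): buffer="wtbppbrpdp" (len 10), cursors c1@5 c3@5 c2@8 c4@10, authorship ...13..2.4
Authorship (.=original, N=cursor N): . . . 1 3 . . 2 . 4
Index 4: author = 3

Answer: cursor 3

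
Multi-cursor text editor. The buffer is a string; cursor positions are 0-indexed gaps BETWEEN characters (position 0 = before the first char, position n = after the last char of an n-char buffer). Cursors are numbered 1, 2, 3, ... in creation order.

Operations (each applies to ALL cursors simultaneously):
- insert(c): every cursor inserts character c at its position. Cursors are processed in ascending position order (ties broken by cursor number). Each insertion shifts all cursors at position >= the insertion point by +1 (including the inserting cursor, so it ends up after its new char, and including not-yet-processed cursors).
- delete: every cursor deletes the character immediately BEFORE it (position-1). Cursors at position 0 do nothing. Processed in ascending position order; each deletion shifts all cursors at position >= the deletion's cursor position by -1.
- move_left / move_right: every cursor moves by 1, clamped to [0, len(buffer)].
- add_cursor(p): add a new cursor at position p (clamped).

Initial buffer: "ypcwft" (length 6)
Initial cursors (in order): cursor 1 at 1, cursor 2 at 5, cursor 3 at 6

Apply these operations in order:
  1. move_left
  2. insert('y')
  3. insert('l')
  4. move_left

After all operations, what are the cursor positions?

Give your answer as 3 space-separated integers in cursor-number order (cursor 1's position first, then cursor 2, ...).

Answer: 1 7 10

Derivation:
After op 1 (move_left): buffer="ypcwft" (len 6), cursors c1@0 c2@4 c3@5, authorship ......
After op 2 (insert('y')): buffer="yypcwyfyt" (len 9), cursors c1@1 c2@6 c3@8, authorship 1....2.3.
After op 3 (insert('l')): buffer="ylypcwylfylt" (len 12), cursors c1@2 c2@8 c3@11, authorship 11....22.33.
After op 4 (move_left): buffer="ylypcwylfylt" (len 12), cursors c1@1 c2@7 c3@10, authorship 11....22.33.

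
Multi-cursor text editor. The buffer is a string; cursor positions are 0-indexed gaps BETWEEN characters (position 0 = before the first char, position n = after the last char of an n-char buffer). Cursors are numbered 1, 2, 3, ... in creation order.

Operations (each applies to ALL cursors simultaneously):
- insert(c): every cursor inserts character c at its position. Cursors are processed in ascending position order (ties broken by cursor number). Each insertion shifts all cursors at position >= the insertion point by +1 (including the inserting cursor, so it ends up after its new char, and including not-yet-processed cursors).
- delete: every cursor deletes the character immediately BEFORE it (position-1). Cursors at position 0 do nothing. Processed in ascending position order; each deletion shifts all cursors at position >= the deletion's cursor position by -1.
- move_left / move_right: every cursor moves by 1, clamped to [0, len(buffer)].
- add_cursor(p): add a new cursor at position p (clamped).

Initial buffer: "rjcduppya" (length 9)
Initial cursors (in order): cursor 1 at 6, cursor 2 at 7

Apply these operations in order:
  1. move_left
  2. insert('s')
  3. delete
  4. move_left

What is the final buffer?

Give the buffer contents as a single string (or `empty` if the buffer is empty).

Answer: rjcduppya

Derivation:
After op 1 (move_left): buffer="rjcduppya" (len 9), cursors c1@5 c2@6, authorship .........
After op 2 (insert('s')): buffer="rjcduspspya" (len 11), cursors c1@6 c2@8, authorship .....1.2...
After op 3 (delete): buffer="rjcduppya" (len 9), cursors c1@5 c2@6, authorship .........
After op 4 (move_left): buffer="rjcduppya" (len 9), cursors c1@4 c2@5, authorship .........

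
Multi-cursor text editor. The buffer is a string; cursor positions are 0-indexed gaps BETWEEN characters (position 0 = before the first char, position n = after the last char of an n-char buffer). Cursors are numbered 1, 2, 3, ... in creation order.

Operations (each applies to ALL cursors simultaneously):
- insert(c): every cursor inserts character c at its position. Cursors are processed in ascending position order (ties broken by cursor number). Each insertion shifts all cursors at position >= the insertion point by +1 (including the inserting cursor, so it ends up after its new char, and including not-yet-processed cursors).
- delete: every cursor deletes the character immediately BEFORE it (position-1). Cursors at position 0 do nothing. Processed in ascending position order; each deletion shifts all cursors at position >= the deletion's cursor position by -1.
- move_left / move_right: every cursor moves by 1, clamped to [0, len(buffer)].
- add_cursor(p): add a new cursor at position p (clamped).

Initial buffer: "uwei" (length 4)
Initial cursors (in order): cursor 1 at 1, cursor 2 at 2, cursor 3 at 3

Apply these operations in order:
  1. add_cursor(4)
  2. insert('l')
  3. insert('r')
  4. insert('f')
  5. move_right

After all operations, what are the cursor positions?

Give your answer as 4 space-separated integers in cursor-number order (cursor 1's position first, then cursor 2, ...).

Answer: 5 9 13 16

Derivation:
After op 1 (add_cursor(4)): buffer="uwei" (len 4), cursors c1@1 c2@2 c3@3 c4@4, authorship ....
After op 2 (insert('l')): buffer="ulwlelil" (len 8), cursors c1@2 c2@4 c3@6 c4@8, authorship .1.2.3.4
After op 3 (insert('r')): buffer="ulrwlrelrilr" (len 12), cursors c1@3 c2@6 c3@9 c4@12, authorship .11.22.33.44
After op 4 (insert('f')): buffer="ulrfwlrfelrfilrf" (len 16), cursors c1@4 c2@8 c3@12 c4@16, authorship .111.222.333.444
After op 5 (move_right): buffer="ulrfwlrfelrfilrf" (len 16), cursors c1@5 c2@9 c3@13 c4@16, authorship .111.222.333.444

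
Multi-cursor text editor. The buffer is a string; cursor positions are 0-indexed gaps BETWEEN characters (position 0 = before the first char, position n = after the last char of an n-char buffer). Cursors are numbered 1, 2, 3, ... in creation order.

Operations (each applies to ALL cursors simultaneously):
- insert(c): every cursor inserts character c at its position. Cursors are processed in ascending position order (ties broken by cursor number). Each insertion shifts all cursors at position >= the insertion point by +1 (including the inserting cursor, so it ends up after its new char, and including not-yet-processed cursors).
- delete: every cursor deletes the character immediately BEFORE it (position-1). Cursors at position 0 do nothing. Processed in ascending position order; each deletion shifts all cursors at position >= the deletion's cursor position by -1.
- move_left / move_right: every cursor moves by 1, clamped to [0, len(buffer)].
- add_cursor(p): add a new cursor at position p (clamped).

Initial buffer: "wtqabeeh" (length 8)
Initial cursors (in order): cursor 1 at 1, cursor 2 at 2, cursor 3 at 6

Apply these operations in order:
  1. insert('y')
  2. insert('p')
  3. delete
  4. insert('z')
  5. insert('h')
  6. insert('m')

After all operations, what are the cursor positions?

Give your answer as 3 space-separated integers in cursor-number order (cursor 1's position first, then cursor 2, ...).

Answer: 5 10 18

Derivation:
After op 1 (insert('y')): buffer="wytyqabeyeh" (len 11), cursors c1@2 c2@4 c3@9, authorship .1.2....3..
After op 2 (insert('p')): buffer="wyptypqabeypeh" (len 14), cursors c1@3 c2@6 c3@12, authorship .11.22....33..
After op 3 (delete): buffer="wytyqabeyeh" (len 11), cursors c1@2 c2@4 c3@9, authorship .1.2....3..
After op 4 (insert('z')): buffer="wyztyzqabeyzeh" (len 14), cursors c1@3 c2@6 c3@12, authorship .11.22....33..
After op 5 (insert('h')): buffer="wyzhtyzhqabeyzheh" (len 17), cursors c1@4 c2@8 c3@15, authorship .111.222....333..
After op 6 (insert('m')): buffer="wyzhmtyzhmqabeyzhmeh" (len 20), cursors c1@5 c2@10 c3@18, authorship .1111.2222....3333..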